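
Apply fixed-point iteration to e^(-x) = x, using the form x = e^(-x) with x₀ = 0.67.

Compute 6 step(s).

Equation: e^(-x) = x
Fixed-point form: x = e^(-x)
x₀ = 0.67

x_1 = g(0.670000) = 0.511709
x_2 = g(0.511709) = 0.599470
x_3 = g(0.599470) = 0.549102
x_4 = g(0.549102) = 0.577468
x_5 = g(0.577468) = 0.561318
x_6 = g(0.561318) = 0.570457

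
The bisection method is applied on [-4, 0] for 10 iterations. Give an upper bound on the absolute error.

Bisection error bound: |error| ≤ (b-a)/2^n
|error| ≤ (0 - (-4))/2^10 = 4/2^10
|error| ≤ 0.0039062500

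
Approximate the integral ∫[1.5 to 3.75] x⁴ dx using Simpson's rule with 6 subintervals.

f(x) = x⁴
a = 1.5, b = 3.75, n = 6
h = (b - a)/n = 0.375000

Simpson's rule: (h/3)[f(x₀) + 4f(x₁) + 2f(x₂) + ... + f(xₙ)]

x_0 = 1.5000, f(x_0) = 5.062500, coefficient = 1
x_1 = 1.8750, f(x_1) = 12.359619, coefficient = 4
x_2 = 2.2500, f(x_2) = 25.628906, coefficient = 2
x_3 = 2.6250, f(x_3) = 47.480713, coefficient = 4
x_4 = 3.0000, f(x_4) = 81.000000, coefficient = 2
x_5 = 3.3750, f(x_5) = 129.746338, coefficient = 4
x_6 = 3.7500, f(x_6) = 197.753906, coefficient = 1

I ≈ (0.375000/3) × 1174.420898 = 146.802612
Exact value: 146.796680
Error: 0.005933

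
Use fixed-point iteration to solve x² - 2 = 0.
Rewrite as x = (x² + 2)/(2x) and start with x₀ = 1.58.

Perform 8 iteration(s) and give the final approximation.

Equation: x² - 2 = 0
Fixed-point form: x = (x² + 2)/(2x)
x₀ = 1.58

x_1 = g(1.580000) = 1.422911
x_2 = g(1.422911) = 1.414240
x_3 = g(1.414240) = 1.414214
x_4 = g(1.414214) = 1.414214
x_5 = g(1.414214) = 1.414214
x_6 = g(1.414214) = 1.414214
x_7 = g(1.414214) = 1.414214
x_8 = g(1.414214) = 1.414214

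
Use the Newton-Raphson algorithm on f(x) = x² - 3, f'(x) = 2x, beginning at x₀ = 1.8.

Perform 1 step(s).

f(x) = x² - 3
f'(x) = 2x
x₀ = 1.8

Newton-Raphson formula: x_{n+1} = x_n - f(x_n)/f'(x_n)

Iteration 1:
  f(1.800000) = 0.240000
  f'(1.800000) = 3.600000
  x_1 = 1.800000 - 0.240000/3.600000 = 1.733333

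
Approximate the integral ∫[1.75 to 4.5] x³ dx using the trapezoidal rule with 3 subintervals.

f(x) = x³
a = 1.75, b = 4.5, n = 3
h = (b - a)/n = 0.916667

Trapezoidal rule: (h/2)[f(x₀) + 2f(x₁) + 2f(x₂) + ... + f(xₙ)]

x_0 = 1.7500, f(x_0) = 5.359375, coefficient = 1
x_1 = 2.6667, f(x_1) = 18.962963, coefficient = 2
x_2 = 3.5833, f(x_2) = 46.010995, coefficient = 2
x_3 = 4.5000, f(x_3) = 91.125000, coefficient = 1

I ≈ (0.916667/2) × 226.432292 = 103.781467
Exact value: 100.170898
Error: 3.610569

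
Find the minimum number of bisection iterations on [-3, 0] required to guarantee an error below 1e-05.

We need (b-a)/2^n ≤ 1e-05
(0 - (-3))/2^n ≤ 1e-05
3/2^n ≤ 1e-05
2^n ≥ 300000
n ≥ log₂(300000) = 18.19
n ≥ 19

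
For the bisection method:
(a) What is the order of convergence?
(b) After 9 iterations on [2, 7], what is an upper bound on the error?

(a) Bisection has linear (order 1) convergence; the error is halved each step.

(b) Error bound = (b-a)/2^n = (7 - 2)/2^{9}
    = 5/2^{9}

(a) 1 (linear); (b) error ≤ 9.77e-03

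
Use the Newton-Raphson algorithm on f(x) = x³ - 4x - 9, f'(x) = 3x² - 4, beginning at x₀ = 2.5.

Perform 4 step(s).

f(x) = x³ - 4x - 9
f'(x) = 3x² - 4
x₀ = 2.5

Newton-Raphson formula: x_{n+1} = x_n - f(x_n)/f'(x_n)

Iteration 1:
  f(2.500000) = -3.375000
  f'(2.500000) = 14.750000
  x_1 = 2.500000 - (-3.375000)/14.750000 = 2.728814
Iteration 2:
  f(2.728814) = 0.404647
  f'(2.728814) = 18.339270
  x_2 = 2.728814 - 0.404647/18.339270 = 2.706749
Iteration 3:
  f(2.706749) = 0.003975
  f'(2.706749) = 17.979471
  x_3 = 2.706749 - 0.003975/17.979471 = 2.706528
Iteration 4:
  f(2.706528) = 0.000000
  f'(2.706528) = 17.975881
  x_4 = 2.706528 - 0.000000/17.975881 = 2.706528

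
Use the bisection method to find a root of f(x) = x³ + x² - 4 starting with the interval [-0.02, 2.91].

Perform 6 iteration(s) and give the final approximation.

f(x) = x³ + x² - 4
Initial interval: [-0.02, 2.91]

Iteration 1:
  c_1 = (-0.020000 + 2.910000)/2 = 1.445000
  f(c_1) = f(1.445000) = 1.105221
  f(a) × f(c) < 0, new interval: [-0.020000, 1.445000]
Iteration 2:
  c_2 = (-0.020000 + 1.445000)/2 = 0.712500
  f(c_2) = f(0.712500) = -3.130639
  f(a) × f(c) ≥ 0, new interval: [0.712500, 1.445000]
Iteration 3:
  c_3 = (0.712500 + 1.445000)/2 = 1.078750
  f(c_3) = f(1.078750) = -1.580955
  f(a) × f(c) ≥ 0, new interval: [1.078750, 1.445000]
Iteration 4:
  c_4 = (1.078750 + 1.445000)/2 = 1.261875
  f(c_4) = f(1.261875) = -0.398352
  f(a) × f(c) ≥ 0, new interval: [1.261875, 1.445000]
Iteration 5:
  c_5 = (1.261875 + 1.445000)/2 = 1.353438
  f(c_5) = f(1.353438) = 0.311010
  f(a) × f(c) < 0, new interval: [1.261875, 1.353438]
Iteration 6:
  c_6 = (1.261875 + 1.353438)/2 = 1.307656
  f(c_6) = f(1.307656) = -0.053989
  f(a) × f(c) ≥ 0, new interval: [1.307656, 1.353438]

After 6 iteration(s), the approximation is c_6 = 1.307656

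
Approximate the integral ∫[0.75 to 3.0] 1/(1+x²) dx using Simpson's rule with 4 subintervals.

f(x) = 1/(1+x²)
a = 0.75, b = 3.0, n = 4
h = (b - a)/n = 0.562500

Simpson's rule: (h/3)[f(x₀) + 4f(x₁) + 2f(x₂) + ... + f(xₙ)]

x_0 = 0.7500, f(x_0) = 0.640000, coefficient = 1
x_1 = 1.3125, f(x_1) = 0.367288, coefficient = 4
x_2 = 1.8750, f(x_2) = 0.221453, coefficient = 2
x_3 = 2.4375, f(x_3) = 0.144063, coefficient = 4
x_4 = 3.0000, f(x_4) = 0.100000, coefficient = 1

I ≈ (0.562500/3) × 3.228312 = 0.605309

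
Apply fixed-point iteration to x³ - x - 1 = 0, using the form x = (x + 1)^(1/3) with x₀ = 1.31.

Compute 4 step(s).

Equation: x³ - x - 1 = 0
Fixed-point form: x = (x + 1)^(1/3)
x₀ = 1.31

x_1 = g(1.310000) = 1.321916
x_2 = g(1.321916) = 1.324186
x_3 = g(1.324186) = 1.324617
x_4 = g(1.324617) = 1.324699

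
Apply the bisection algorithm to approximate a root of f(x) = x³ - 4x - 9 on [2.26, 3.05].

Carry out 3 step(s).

f(x) = x³ - 4x - 9
Initial interval: [2.26, 3.05]

Iteration 1:
  c_1 = (2.260000 + 3.050000)/2 = 2.655000
  f(c_1) = f(2.655000) = -0.904839
  f(a) × f(c) ≥ 0, new interval: [2.655000, 3.050000]
Iteration 2:
  c_2 = (2.655000 + 3.050000)/2 = 2.852500
  f(c_2) = f(2.852500) = 2.800097
  f(a) × f(c) < 0, new interval: [2.655000, 2.852500]
Iteration 3:
  c_3 = (2.655000 + 2.852500)/2 = 2.753750
  f(c_3) = f(2.753750) = 0.867069
  f(a) × f(c) < 0, new interval: [2.655000, 2.753750]

After 3 iteration(s), the approximation is c_3 = 2.753750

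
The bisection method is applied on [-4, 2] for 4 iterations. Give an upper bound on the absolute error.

Bisection error bound: |error| ≤ (b-a)/2^n
|error| ≤ (2 - (-4))/2^4 = 6/2^4
|error| ≤ 0.3750000000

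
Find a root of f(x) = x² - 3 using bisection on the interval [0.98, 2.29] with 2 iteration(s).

f(x) = x² - 3
Initial interval: [0.98, 2.29]

Iteration 1:
  c_1 = (0.980000 + 2.290000)/2 = 1.635000
  f(c_1) = f(1.635000) = -0.326775
  f(a) × f(c) ≥ 0, new interval: [1.635000, 2.290000]
Iteration 2:
  c_2 = (1.635000 + 2.290000)/2 = 1.962500
  f(c_2) = f(1.962500) = 0.851406
  f(a) × f(c) < 0, new interval: [1.635000, 1.962500]

After 2 iteration(s), the approximation is c_2 = 1.962500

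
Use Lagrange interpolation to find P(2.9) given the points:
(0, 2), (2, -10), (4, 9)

Lagrange interpolation formula:
P(x) = Σ yᵢ × Lᵢ(x)
where Lᵢ(x) = Π_{j≠i} (x - xⱼ)/(xᵢ - xⱼ)

L_0(2.9) = (2.9 - 2)/(0 - 2) × (2.9 - 4)/(0 - 4) = -0.123750
L_1(2.9) = (2.9 - 0)/(2 - 0) × (2.9 - 4)/(2 - 4) = 0.797500
L_2(2.9) = (2.9 - 0)/(4 - 0) × (2.9 - 2)/(4 - 2) = 0.326250

P(2.9) = 2×L_0(2.9) + (-10)×L_1(2.9) + 9×L_2(2.9)
P(2.9) = -5.286250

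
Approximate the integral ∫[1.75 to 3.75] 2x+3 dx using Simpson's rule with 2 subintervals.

f(x) = 2x+3
a = 1.75, b = 3.75, n = 2
h = (b - a)/n = 1.000000

Simpson's rule: (h/3)[f(x₀) + 4f(x₁) + 2f(x₂) + ... + f(xₙ)]

x_0 = 1.7500, f(x_0) = 6.500000, coefficient = 1
x_1 = 2.7500, f(x_1) = 8.500000, coefficient = 4
x_2 = 3.7500, f(x_2) = 10.500000, coefficient = 1

I ≈ (1.000000/3) × 51.000000 = 17.000000
Exact value: 17.000000
Error: 0.000000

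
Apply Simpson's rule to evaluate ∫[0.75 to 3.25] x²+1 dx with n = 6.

f(x) = x²+1
a = 0.75, b = 3.25, n = 6
h = (b - a)/n = 0.416667

Simpson's rule: (h/3)[f(x₀) + 4f(x₁) + 2f(x₂) + ... + f(xₙ)]

x_0 = 0.7500, f(x_0) = 1.562500, coefficient = 1
x_1 = 1.1667, f(x_1) = 2.361111, coefficient = 4
x_2 = 1.5833, f(x_2) = 3.506944, coefficient = 2
x_3 = 2.0000, f(x_3) = 5.000000, coefficient = 4
x_4 = 2.4167, f(x_4) = 6.840278, coefficient = 2
x_5 = 2.8333, f(x_5) = 9.027778, coefficient = 4
x_6 = 3.2500, f(x_6) = 11.562500, coefficient = 1

I ≈ (0.416667/3) × 99.375000 = 13.802083
Exact value: 13.802083
Error: 0.000000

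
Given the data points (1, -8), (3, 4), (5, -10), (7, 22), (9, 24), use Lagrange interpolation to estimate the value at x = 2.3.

Lagrange interpolation formula:
P(x) = Σ yᵢ × Lᵢ(x)
where Lᵢ(x) = Π_{j≠i} (x - xⱼ)/(xᵢ - xⱼ)

L_0(2.3) = (2.3 - 3)/(1 - 3) × (2.3 - 5)/(1 - 5) × (2.3 - 7)/(1 - 7) × (2.3 - 9)/(1 - 9) = 0.154990
L_1(2.3) = (2.3 - 1)/(3 - 1) × (2.3 - 5)/(3 - 5) × (2.3 - 7)/(3 - 7) × (2.3 - 9)/(3 - 9) = 1.151353
L_2(2.3) = (2.3 - 1)/(5 - 1) × (2.3 - 3)/(5 - 3) × (2.3 - 7)/(5 - 7) × (2.3 - 9)/(5 - 9) = -0.447748
L_3(2.3) = (2.3 - 1)/(7 - 1) × (2.3 - 3)/(7 - 3) × (2.3 - 5)/(7 - 5) × (2.3 - 9)/(7 - 9) = 0.171478
L_4(2.3) = (2.3 - 1)/(9 - 1) × (2.3 - 3)/(9 - 3) × (2.3 - 5)/(9 - 5) × (2.3 - 7)/(9 - 7) = -0.030073

P(2.3) = (-8)×L_0(2.3) + 4×L_1(2.3) + (-10)×L_2(2.3) + 22×L_3(2.3) + 24×L_4(2.3)
P(2.3) = 10.893753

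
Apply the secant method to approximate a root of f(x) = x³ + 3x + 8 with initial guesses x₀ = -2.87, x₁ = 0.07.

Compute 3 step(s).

f(x) = x³ + 3x + 8
x₀ = -2.87, x₁ = 0.07

Secant formula: x_{n+1} = x_n - f(x_n)(x_n - x_{n-1})/(f(x_n) - f(x_{n-1}))

Iteration 1:
  f(-2.870000) = -24.249903
  f(0.070000) = 8.210343
  x_2 = 0.070000 - 8.210343×(0.070000 - (-2.870000))/(8.210343 - (-24.249903))
       = -0.673630
Iteration 2:
  f(0.070000) = 8.210343
  f(-0.673630) = 5.673433
  x_3 = -0.673630 - 5.673433×(-0.673630 - 0.070000)/(5.673433 - 8.210343)
       = -2.336650
Iteration 3:
  f(-0.673630) = 5.673433
  f(-2.336650) = -11.767908
  x_4 = -2.336650 - (-11.767908)×(-2.336650 - (-0.673630))/(-11.767908 - 5.673433)
       = -1.214588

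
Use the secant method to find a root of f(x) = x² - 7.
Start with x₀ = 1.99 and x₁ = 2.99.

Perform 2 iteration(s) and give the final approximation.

f(x) = x² - 7
x₀ = 1.99, x₁ = 2.99

Secant formula: x_{n+1} = x_n - f(x_n)(x_n - x_{n-1})/(f(x_n) - f(x_{n-1}))

Iteration 1:
  f(1.990000) = -3.039900
  f(2.990000) = 1.940100
  x_2 = 2.990000 - 1.940100×(2.990000 - 1.990000)/(1.940100 - (-3.039900))
       = 2.600422
Iteration 2:
  f(2.990000) = 1.940100
  f(2.600422) = -0.237807
  x_3 = 2.600422 - (-0.237807)×(2.600422 - 2.990000)/(-0.237807 - 1.940100)
       = 2.642960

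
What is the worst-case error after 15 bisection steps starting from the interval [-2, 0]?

Bisection error bound: |error| ≤ (b-a)/2^n
|error| ≤ (0 - (-2))/2^15 = 2/2^15
|error| ≤ 0.0000610352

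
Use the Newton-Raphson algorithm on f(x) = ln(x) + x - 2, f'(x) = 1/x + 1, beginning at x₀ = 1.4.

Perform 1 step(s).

f(x) = ln(x) + x - 2
f'(x) = 1/x + 1
x₀ = 1.4

Newton-Raphson formula: x_{n+1} = x_n - f(x_n)/f'(x_n)

Iteration 1:
  f(1.400000) = -0.263528
  f'(1.400000) = 1.714286
  x_1 = 1.400000 - (-0.263528)/1.714286 = 1.553725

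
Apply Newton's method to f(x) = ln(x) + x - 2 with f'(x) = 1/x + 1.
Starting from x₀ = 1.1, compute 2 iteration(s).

f(x) = ln(x) + x - 2
f'(x) = 1/x + 1
x₀ = 1.1

Newton-Raphson formula: x_{n+1} = x_n - f(x_n)/f'(x_n)

Iteration 1:
  f(1.100000) = -0.804690
  f'(1.100000) = 1.909091
  x_1 = 1.100000 - (-0.804690)/1.909091 = 1.521504
Iteration 2:
  f(1.521504) = -0.058796
  f'(1.521504) = 1.657244
  x_2 = 1.521504 - (-0.058796)/1.657244 = 1.556983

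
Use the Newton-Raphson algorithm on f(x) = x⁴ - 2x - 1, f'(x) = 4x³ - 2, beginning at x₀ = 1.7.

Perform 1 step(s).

f(x) = x⁴ - 2x - 1
f'(x) = 4x³ - 2
x₀ = 1.7

Newton-Raphson formula: x_{n+1} = x_n - f(x_n)/f'(x_n)

Iteration 1:
  f(1.700000) = 3.952100
  f'(1.700000) = 17.652000
  x_1 = 1.700000 - 3.952100/17.652000 = 1.476110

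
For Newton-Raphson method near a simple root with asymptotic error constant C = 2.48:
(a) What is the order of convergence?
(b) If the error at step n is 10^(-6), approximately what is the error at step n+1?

(a) Newton-Raphson has quadratic (order 2) convergence near simple roots.
    This means |e_{n+1}| ≈ C|e_n|².

(b) With |e_n| = 10^(-6) and C = 2.48:
    |e_{n+1}| ≈ 2.48 × (10^(-6))² = 2.48 × 10^(-12)

(a) 2 (quadratic); (b) |e_{n+1}| ≈ 2.480e-12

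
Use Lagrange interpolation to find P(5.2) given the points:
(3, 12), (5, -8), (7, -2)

Lagrange interpolation formula:
P(x) = Σ yᵢ × Lᵢ(x)
where Lᵢ(x) = Π_{j≠i} (x - xⱼ)/(xᵢ - xⱼ)

L_0(5.2) = (5.2 - 5)/(3 - 5) × (5.2 - 7)/(3 - 7) = -0.045000
L_1(5.2) = (5.2 - 3)/(5 - 3) × (5.2 - 7)/(5 - 7) = 0.990000
L_2(5.2) = (5.2 - 3)/(7 - 3) × (5.2 - 5)/(7 - 5) = 0.055000

P(5.2) = 12×L_0(5.2) + (-8)×L_1(5.2) + (-2)×L_2(5.2)
P(5.2) = -8.570000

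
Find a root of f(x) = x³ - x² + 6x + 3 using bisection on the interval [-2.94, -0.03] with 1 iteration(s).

f(x) = x³ - x² + 6x + 3
Initial interval: [-2.94, -0.03]

Iteration 1:
  c_1 = (-2.940000 + (-0.030000))/2 = -1.485000
  f(c_1) = f(-1.485000) = -11.389984
  f(a) × f(c) ≥ 0, new interval: [-1.485000, -0.030000]

After 1 iteration(s), the approximation is c_1 = -1.485000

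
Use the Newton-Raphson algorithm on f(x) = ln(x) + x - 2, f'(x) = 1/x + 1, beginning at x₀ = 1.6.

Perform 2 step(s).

f(x) = ln(x) + x - 2
f'(x) = 1/x + 1
x₀ = 1.6

Newton-Raphson formula: x_{n+1} = x_n - f(x_n)/f'(x_n)

Iteration 1:
  f(1.600000) = 0.070004
  f'(1.600000) = 1.625000
  x_1 = 1.600000 - 0.070004/1.625000 = 1.556921
Iteration 2:
  f(1.556921) = -0.000369
  f'(1.556921) = 1.642293
  x_2 = 1.556921 - (-0.000369)/1.642293 = 1.557146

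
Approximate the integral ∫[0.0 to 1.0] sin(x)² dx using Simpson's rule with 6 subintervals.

f(x) = sin(x)²
a = 0.0, b = 1.0, n = 6
h = (b - a)/n = 0.166667

Simpson's rule: (h/3)[f(x₀) + 4f(x₁) + 2f(x₂) + ... + f(xₙ)]

x_0 = 0.0000, f(x_0) = 0.000000, coefficient = 1
x_1 = 0.1667, f(x_1) = 0.027522, coefficient = 4
x_2 = 0.3333, f(x_2) = 0.107056, coefficient = 2
x_3 = 0.5000, f(x_3) = 0.229849, coefficient = 4
x_4 = 0.6667, f(x_4) = 0.382381, coefficient = 2
x_5 = 0.8333, f(x_5) = 0.547862, coefficient = 4
x_6 = 1.0000, f(x_6) = 0.708073, coefficient = 1

I ≈ (0.166667/3) × 4.907877 = 0.272660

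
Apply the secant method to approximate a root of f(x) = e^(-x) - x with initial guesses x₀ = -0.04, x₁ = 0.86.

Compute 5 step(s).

f(x) = e^(-x) - x
x₀ = -0.04, x₁ = 0.86

Secant formula: x_{n+1} = x_n - f(x_n)(x_n - x_{n-1})/(f(x_n) - f(x_{n-1}))

Iteration 1:
  f(-0.040000) = 1.080811
  f(0.860000) = -0.436838
  x_2 = 0.860000 - (-0.436838)×(0.860000 - (-0.040000))/(-0.436838 - 1.080811)
       = 0.600945
Iteration 2:
  f(0.860000) = -0.436838
  f(0.600945) = -0.052652
  x_3 = 0.600945 - (-0.052652)×(0.600945 - 0.860000)/(-0.052652 - (-0.436838))
       = 0.565442
Iteration 3:
  f(0.600945) = -0.052652
  f(0.565442) = 0.002667
  x_4 = 0.565442 - 0.002667×(0.565442 - 0.600945)/(0.002667 - (-0.052652))
       = 0.567154
Iteration 4:
  f(0.565442) = 0.002667
  f(0.567154) = -0.000016
  x_5 = 0.567154 - (-0.000016)×(0.567154 - 0.565442)/(-0.000016 - 0.002667)
       = 0.567143
Iteration 5:
  f(0.567154) = -0.000016
  f(0.567143) = 0.000000
  x_6 = 0.567143 - 0.000000×(0.567143 - 0.567154)/(0.000000 - (-0.000016))
       = 0.567143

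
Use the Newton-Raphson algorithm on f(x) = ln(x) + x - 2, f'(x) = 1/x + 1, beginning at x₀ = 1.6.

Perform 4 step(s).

f(x) = ln(x) + x - 2
f'(x) = 1/x + 1
x₀ = 1.6

Newton-Raphson formula: x_{n+1} = x_n - f(x_n)/f'(x_n)

Iteration 1:
  f(1.600000) = 0.070004
  f'(1.600000) = 1.625000
  x_1 = 1.600000 - 0.070004/1.625000 = 1.556921
Iteration 2:
  f(1.556921) = -0.000369
  f'(1.556921) = 1.642293
  x_2 = 1.556921 - (-0.000369)/1.642293 = 1.557146
Iteration 3:
  f(1.557146) = 0.000000
  f'(1.557146) = 1.642201
  x_3 = 1.557146 - 0.000000/1.642201 = 1.557146
Iteration 4:
  f(1.557146) = 0.000000
  f'(1.557146) = 1.642201
  x_4 = 1.557146 - 0.000000/1.642201 = 1.557146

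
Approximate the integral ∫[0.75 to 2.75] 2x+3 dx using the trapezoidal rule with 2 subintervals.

f(x) = 2x+3
a = 0.75, b = 2.75, n = 2
h = (b - a)/n = 1.000000

Trapezoidal rule: (h/2)[f(x₀) + 2f(x₁) + 2f(x₂) + ... + f(xₙ)]

x_0 = 0.7500, f(x_0) = 4.500000, coefficient = 1
x_1 = 1.7500, f(x_1) = 6.500000, coefficient = 2
x_2 = 2.7500, f(x_2) = 8.500000, coefficient = 1

I ≈ (1.000000/2) × 26.000000 = 13.000000
Exact value: 13.000000
Error: 0.000000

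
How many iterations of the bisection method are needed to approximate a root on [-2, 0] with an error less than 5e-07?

We need (b-a)/2^n ≤ 5e-07
(0 - (-2))/2^n ≤ 5e-07
2/2^n ≤ 5e-07
2^n ≥ 4000000
n ≥ log₂(4000000) = 21.93
n ≥ 22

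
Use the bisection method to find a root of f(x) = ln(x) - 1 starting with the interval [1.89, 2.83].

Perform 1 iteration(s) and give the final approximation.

f(x) = ln(x) - 1
Initial interval: [1.89, 2.83]

Iteration 1:
  c_1 = (1.890000 + 2.830000)/2 = 2.360000
  f(c_1) = f(2.360000) = -0.141338
  f(a) × f(c) ≥ 0, new interval: [2.360000, 2.830000]

After 1 iteration(s), the approximation is c_1 = 2.360000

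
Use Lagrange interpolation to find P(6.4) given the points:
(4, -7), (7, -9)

Lagrange interpolation formula:
P(x) = Σ yᵢ × Lᵢ(x)
where Lᵢ(x) = Π_{j≠i} (x - xⱼ)/(xᵢ - xⱼ)

L_0(6.4) = (6.4 - 7)/(4 - 7) = 0.200000
L_1(6.4) = (6.4 - 4)/(7 - 4) = 0.800000

P(6.4) = (-7)×L_0(6.4) + (-9)×L_1(6.4)
P(6.4) = -8.600000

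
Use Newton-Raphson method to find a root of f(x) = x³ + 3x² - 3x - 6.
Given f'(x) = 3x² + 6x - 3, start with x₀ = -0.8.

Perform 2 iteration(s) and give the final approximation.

f(x) = x³ + 3x² - 3x - 6
f'(x) = 3x² + 6x - 3
x₀ = -0.8

Newton-Raphson formula: x_{n+1} = x_n - f(x_n)/f'(x_n)

Iteration 1:
  f(-0.800000) = -2.192000
  f'(-0.800000) = -5.880000
  x_1 = -0.800000 - (-2.192000)/(-5.880000) = -1.172789
Iteration 2:
  f(-1.172789) = 0.031576
  f'(-1.172789) = -5.910432
  x_2 = -1.172789 - 0.031576/(-5.910432) = -1.167447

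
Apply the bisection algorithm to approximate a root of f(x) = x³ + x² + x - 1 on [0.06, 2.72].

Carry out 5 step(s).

f(x) = x³ + x² + x - 1
Initial interval: [0.06, 2.72]

Iteration 1:
  c_1 = (0.060000 + 2.720000)/2 = 1.390000
  f(c_1) = f(1.390000) = 5.007719
  f(a) × f(c) < 0, new interval: [0.060000, 1.390000]
Iteration 2:
  c_2 = (0.060000 + 1.390000)/2 = 0.725000
  f(c_2) = f(0.725000) = 0.631703
  f(a) × f(c) < 0, new interval: [0.060000, 0.725000]
Iteration 3:
  c_3 = (0.060000 + 0.725000)/2 = 0.392500
  f(c_3) = f(0.392500) = -0.392977
  f(a) × f(c) ≥ 0, new interval: [0.392500, 0.725000]
Iteration 4:
  c_4 = (0.392500 + 0.725000)/2 = 0.558750
  f(c_4) = f(0.558750) = 0.045394
  f(a) × f(c) < 0, new interval: [0.392500, 0.558750]
Iteration 5:
  c_5 = (0.392500 + 0.558750)/2 = 0.475625
  f(c_5) = f(0.475625) = -0.190560
  f(a) × f(c) ≥ 0, new interval: [0.475625, 0.558750]

After 5 iteration(s), the approximation is c_5 = 0.475625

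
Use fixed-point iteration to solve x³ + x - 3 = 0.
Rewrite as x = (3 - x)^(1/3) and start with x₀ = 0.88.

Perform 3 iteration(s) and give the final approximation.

Equation: x³ + x - 3 = 0
Fixed-point form: x = (3 - x)^(1/3)
x₀ = 0.88

x_1 = g(0.880000) = 1.284632
x_2 = g(1.284632) = 1.197069
x_3 = g(1.197069) = 1.217100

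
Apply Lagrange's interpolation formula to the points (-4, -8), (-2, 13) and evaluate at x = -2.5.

Lagrange interpolation formula:
P(x) = Σ yᵢ × Lᵢ(x)
where Lᵢ(x) = Π_{j≠i} (x - xⱼ)/(xᵢ - xⱼ)

L_0(-2.5) = (-2.5 - (-2))/(-4 - (-2)) = 0.250000
L_1(-2.5) = (-2.5 - (-4))/(-2 - (-4)) = 0.750000

P(-2.5) = (-8)×L_0(-2.5) + 13×L_1(-2.5)
P(-2.5) = 7.750000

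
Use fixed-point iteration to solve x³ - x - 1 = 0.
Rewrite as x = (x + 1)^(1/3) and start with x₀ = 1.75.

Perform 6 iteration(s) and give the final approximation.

Equation: x³ - x - 1 = 0
Fixed-point form: x = (x + 1)^(1/3)
x₀ = 1.75

x_1 = g(1.750000) = 1.401020
x_2 = g(1.401020) = 1.339055
x_3 = g(1.339055) = 1.327436
x_4 = g(1.327436) = 1.325234
x_5 = g(1.325234) = 1.324816
x_6 = g(1.324816) = 1.324737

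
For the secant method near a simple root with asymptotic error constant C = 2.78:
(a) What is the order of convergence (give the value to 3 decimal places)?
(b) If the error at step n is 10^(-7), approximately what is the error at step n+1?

(a) Secant method has superlinear convergence with order φ = (1+√5)/2 ≈ 1.618.
    This means |e_{n+1}| ≈ C|e_n|^1.618.

(b) With |e_n| = 10^(-7) and C = 2.78:
    |e_{n+1}| ≈ 2.78 × (10^(-7))^1.618 = 2.78 × 10^(-11.33)

(a) ≈ 1.618 (golden ratio); (b) |e_{n+1}| ≈ 1.312e-11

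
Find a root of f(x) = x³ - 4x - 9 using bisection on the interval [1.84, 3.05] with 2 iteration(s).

f(x) = x³ - 4x - 9
Initial interval: [1.84, 3.05]

Iteration 1:
  c_1 = (1.840000 + 3.050000)/2 = 2.445000
  f(c_1) = f(2.445000) = -4.163729
  f(a) × f(c) ≥ 0, new interval: [2.445000, 3.050000]
Iteration 2:
  c_2 = (2.445000 + 3.050000)/2 = 2.747500
  f(c_2) = f(2.747500) = 0.750208
  f(a) × f(c) < 0, new interval: [2.445000, 2.747500]

After 2 iteration(s), the approximation is c_2 = 2.747500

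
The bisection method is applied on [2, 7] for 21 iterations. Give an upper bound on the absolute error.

Bisection error bound: |error| ≤ (b-a)/2^n
|error| ≤ (7 - 2)/2^21 = 5/2^21
|error| ≤ 0.0000023842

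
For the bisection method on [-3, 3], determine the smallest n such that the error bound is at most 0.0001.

We need (b-a)/2^n ≤ 0.0001
(3 - (-3))/2^n ≤ 0.0001
6/2^n ≤ 0.0001
2^n ≥ 60000
n ≥ log₂(60000) = 15.87
n ≥ 16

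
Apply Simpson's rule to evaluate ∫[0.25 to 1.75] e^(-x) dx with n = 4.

f(x) = e^(-x)
a = 0.25, b = 1.75, n = 4
h = (b - a)/n = 0.375000

Simpson's rule: (h/3)[f(x₀) + 4f(x₁) + 2f(x₂) + ... + f(xₙ)]

x_0 = 0.2500, f(x_0) = 0.778801, coefficient = 1
x_1 = 0.6250, f(x_1) = 0.535261, coefficient = 4
x_2 = 1.0000, f(x_2) = 0.367879, coefficient = 2
x_3 = 1.3750, f(x_3) = 0.252840, coefficient = 4
x_4 = 1.7500, f(x_4) = 0.173774, coefficient = 1

I ≈ (0.375000/3) × 4.840738 = 0.605092
Exact value: 0.605027
Error: 0.000065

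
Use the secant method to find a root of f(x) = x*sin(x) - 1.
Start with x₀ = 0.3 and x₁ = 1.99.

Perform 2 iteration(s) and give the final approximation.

f(x) = x*sin(x) - 1
x₀ = 0.3, x₁ = 1.99

Secant formula: x_{n+1} = x_n - f(x_n)(x_n - x_{n-1})/(f(x_n) - f(x_{n-1}))

Iteration 1:
  f(0.300000) = -0.911344
  f(1.990000) = 0.817693
  x_2 = 1.990000 - 0.817693×(1.990000 - 0.300000)/(0.817693 - (-0.911344))
       = 1.190768
Iteration 2:
  f(1.990000) = 0.817693
  f(1.190768) = 0.105812
  x_3 = 1.190768 - 0.105812×(1.190768 - 1.990000)/(0.105812 - 0.817693)
       = 1.071973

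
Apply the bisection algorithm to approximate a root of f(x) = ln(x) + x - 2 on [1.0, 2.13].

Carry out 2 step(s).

f(x) = ln(x) + x - 2
Initial interval: [1.0, 2.13]

Iteration 1:
  c_1 = (1.000000 + 2.130000)/2 = 1.565000
  f(c_1) = f(1.565000) = 0.012886
  f(a) × f(c) < 0, new interval: [1.000000, 1.565000]
Iteration 2:
  c_2 = (1.000000 + 1.565000)/2 = 1.282500
  f(c_2) = f(1.282500) = -0.468689
  f(a) × f(c) ≥ 0, new interval: [1.282500, 1.565000]

After 2 iteration(s), the approximation is c_2 = 1.282500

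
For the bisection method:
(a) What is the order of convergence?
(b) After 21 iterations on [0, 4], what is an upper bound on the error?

(a) Bisection has linear (order 1) convergence; the error is halved each step.

(b) Error bound = (b-a)/2^n = (4 - 0)/2^{21}
    = 4/2^{21}

(a) 1 (linear); (b) error ≤ 1.91e-06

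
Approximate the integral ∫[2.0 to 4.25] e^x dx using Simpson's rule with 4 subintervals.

f(x) = e^x
a = 2.0, b = 4.25, n = 4
h = (b - a)/n = 0.562500

Simpson's rule: (h/3)[f(x₀) + 4f(x₁) + 2f(x₂) + ... + f(xₙ)]

x_0 = 2.0000, f(x_0) = 7.389056, coefficient = 1
x_1 = 2.5625, f(x_1) = 12.968197, coefficient = 4
x_2 = 3.1250, f(x_2) = 22.759895, coefficient = 2
x_3 = 3.6875, f(x_3) = 39.944860, coefficient = 4
x_4 = 4.2500, f(x_4) = 70.105412, coefficient = 1

I ≈ (0.562500/3) × 334.666487 = 62.749966
Exact value: 62.716356
Error: 0.033610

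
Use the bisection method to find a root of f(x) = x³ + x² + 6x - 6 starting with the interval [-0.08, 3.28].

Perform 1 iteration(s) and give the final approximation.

f(x) = x³ + x² + 6x - 6
Initial interval: [-0.08, 3.28]

Iteration 1:
  c_1 = (-0.080000 + 3.280000)/2 = 1.600000
  f(c_1) = f(1.600000) = 10.256000
  f(a) × f(c) < 0, new interval: [-0.080000, 1.600000]

After 1 iteration(s), the approximation is c_1 = 1.600000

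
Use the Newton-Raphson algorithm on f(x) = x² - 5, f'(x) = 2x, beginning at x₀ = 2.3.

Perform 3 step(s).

f(x) = x² - 5
f'(x) = 2x
x₀ = 2.3

Newton-Raphson formula: x_{n+1} = x_n - f(x_n)/f'(x_n)

Iteration 1:
  f(2.300000) = 0.290000
  f'(2.300000) = 4.600000
  x_1 = 2.300000 - 0.290000/4.600000 = 2.236957
Iteration 2:
  f(2.236957) = 0.003974
  f'(2.236957) = 4.473913
  x_2 = 2.236957 - 0.003974/4.473913 = 2.236068
Iteration 3:
  f(2.236068) = 0.000001
  f'(2.236068) = 4.472136
  x_3 = 2.236068 - 0.000001/4.472136 = 2.236068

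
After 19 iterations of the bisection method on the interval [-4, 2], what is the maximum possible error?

Bisection error bound: |error| ≤ (b-a)/2^n
|error| ≤ (2 - (-4))/2^19 = 6/2^19
|error| ≤ 0.0000114441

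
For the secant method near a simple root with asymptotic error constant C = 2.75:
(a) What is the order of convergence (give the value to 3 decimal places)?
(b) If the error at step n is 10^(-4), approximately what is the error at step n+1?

(a) Secant method has superlinear convergence with order φ = (1+√5)/2 ≈ 1.618.
    This means |e_{n+1}| ≈ C|e_n|^1.618.

(b) With |e_n| = 10^(-4) and C = 2.75:
    |e_{n+1}| ≈ 2.75 × (10^(-4))^1.618 = 2.75 × 10^(-6.47)

(a) ≈ 1.618 (golden ratio); (b) |e_{n+1}| ≈ 9.272e-07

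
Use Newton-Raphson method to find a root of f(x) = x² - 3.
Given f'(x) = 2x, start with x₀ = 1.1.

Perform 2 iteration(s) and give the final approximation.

f(x) = x² - 3
f'(x) = 2x
x₀ = 1.1

Newton-Raphson formula: x_{n+1} = x_n - f(x_n)/f'(x_n)

Iteration 1:
  f(1.100000) = -1.790000
  f'(1.100000) = 2.200000
  x_1 = 1.100000 - (-1.790000)/2.200000 = 1.913636
Iteration 2:
  f(1.913636) = 0.662004
  f'(1.913636) = 3.827273
  x_2 = 1.913636 - 0.662004/3.827273 = 1.740666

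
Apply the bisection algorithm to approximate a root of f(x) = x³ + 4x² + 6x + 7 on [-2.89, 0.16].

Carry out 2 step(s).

f(x) = x³ + 4x² + 6x + 7
Initial interval: [-2.89, 0.16]

Iteration 1:
  c_1 = (-2.890000 + 0.160000)/2 = -1.365000
  f(c_1) = f(-1.365000) = 3.719598
  f(a) × f(c) < 0, new interval: [-2.890000, -1.365000]
Iteration 2:
  c_2 = (-2.890000 + (-1.365000))/2 = -2.127500
  f(c_2) = f(-2.127500) = 2.710415
  f(a) × f(c) < 0, new interval: [-2.890000, -2.127500]

After 2 iteration(s), the approximation is c_2 = -2.127500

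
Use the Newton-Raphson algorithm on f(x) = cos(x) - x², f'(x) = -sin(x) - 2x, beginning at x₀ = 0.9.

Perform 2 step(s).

f(x) = cos(x) - x²
f'(x) = -sin(x) - 2x
x₀ = 0.9

Newton-Raphson formula: x_{n+1} = x_n - f(x_n)/f'(x_n)

Iteration 1:
  f(0.900000) = -0.188390
  f'(0.900000) = -2.583327
  x_1 = 0.900000 - (-0.188390)/(-2.583327) = 0.827075
Iteration 2:
  f(0.827075) = -0.007021
  f'(0.827075) = -2.390103
  x_2 = 0.827075 - (-0.007021)/(-2.390103) = 0.824137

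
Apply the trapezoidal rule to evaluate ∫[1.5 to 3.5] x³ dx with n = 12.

f(x) = x³
a = 1.5, b = 3.5, n = 12
h = (b - a)/n = 0.166667

Trapezoidal rule: (h/2)[f(x₀) + 2f(x₁) + 2f(x₂) + ... + f(xₙ)]

x_0 = 1.5000, f(x_0) = 3.375000, coefficient = 1
x_1 = 1.6667, f(x_1) = 4.629630, coefficient = 2
x_2 = 1.8333, f(x_2) = 6.162037, coefficient = 2
x_3 = 2.0000, f(x_3) = 8.000000, coefficient = 2
x_4 = 2.1667, f(x_4) = 10.171296, coefficient = 2
x_5 = 2.3333, f(x_5) = 12.703704, coefficient = 2
x_6 = 2.5000, f(x_6) = 15.625000, coefficient = 2
x_7 = 2.6667, f(x_7) = 18.962963, coefficient = 2
x_8 = 2.8333, f(x_8) = 22.745370, coefficient = 2
x_9 = 3.0000, f(x_9) = 27.000000, coefficient = 2
x_10 = 3.1667, f(x_10) = 31.754630, coefficient = 2
x_11 = 3.3333, f(x_11) = 37.037037, coefficient = 2
x_12 = 3.5000, f(x_12) = 42.875000, coefficient = 1

I ≈ (0.166667/2) × 435.833333 = 36.319444
Exact value: 36.250000
Error: 0.069444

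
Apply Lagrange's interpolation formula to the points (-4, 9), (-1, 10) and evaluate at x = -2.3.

Lagrange interpolation formula:
P(x) = Σ yᵢ × Lᵢ(x)
where Lᵢ(x) = Π_{j≠i} (x - xⱼ)/(xᵢ - xⱼ)

L_0(-2.3) = (-2.3 - (-1))/(-4 - (-1)) = 0.433333
L_1(-2.3) = (-2.3 - (-4))/(-1 - (-4)) = 0.566667

P(-2.3) = 9×L_0(-2.3) + 10×L_1(-2.3)
P(-2.3) = 9.566667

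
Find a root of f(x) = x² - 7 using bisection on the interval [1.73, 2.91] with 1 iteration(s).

f(x) = x² - 7
Initial interval: [1.73, 2.91]

Iteration 1:
  c_1 = (1.730000 + 2.910000)/2 = 2.320000
  f(c_1) = f(2.320000) = -1.617600
  f(a) × f(c) ≥ 0, new interval: [2.320000, 2.910000]

After 1 iteration(s), the approximation is c_1 = 2.320000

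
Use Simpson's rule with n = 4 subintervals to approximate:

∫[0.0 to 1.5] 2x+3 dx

f(x) = 2x+3
a = 0.0, b = 1.5, n = 4
h = (b - a)/n = 0.375000

Simpson's rule: (h/3)[f(x₀) + 4f(x₁) + 2f(x₂) + ... + f(xₙ)]

x_0 = 0.0000, f(x_0) = 3.000000, coefficient = 1
x_1 = 0.3750, f(x_1) = 3.750000, coefficient = 4
x_2 = 0.7500, f(x_2) = 4.500000, coefficient = 2
x_3 = 1.1250, f(x_3) = 5.250000, coefficient = 4
x_4 = 1.5000, f(x_4) = 6.000000, coefficient = 1

I ≈ (0.375000/3) × 54.000000 = 6.750000
Exact value: 6.750000
Error: 0.000000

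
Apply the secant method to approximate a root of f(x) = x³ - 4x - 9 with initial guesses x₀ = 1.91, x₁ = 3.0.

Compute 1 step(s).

f(x) = x³ - 4x - 9
x₀ = 1.91, x₁ = 3.0

Secant formula: x_{n+1} = x_n - f(x_n)(x_n - x_{n-1})/(f(x_n) - f(x_{n-1}))

Iteration 1:
  f(1.910000) = -9.672129
  f(3.000000) = 6.000000
  x_2 = 3.000000 - 6.000000×(3.000000 - 1.910000)/(6.000000 - (-9.672129))
       = 2.582699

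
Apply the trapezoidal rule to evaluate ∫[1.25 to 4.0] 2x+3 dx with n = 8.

f(x) = 2x+3
a = 1.25, b = 4.0, n = 8
h = (b - a)/n = 0.343750

Trapezoidal rule: (h/2)[f(x₀) + 2f(x₁) + 2f(x₂) + ... + f(xₙ)]

x_0 = 1.2500, f(x_0) = 5.500000, coefficient = 1
x_1 = 1.5938, f(x_1) = 6.187500, coefficient = 2
x_2 = 1.9375, f(x_2) = 6.875000, coefficient = 2
x_3 = 2.2812, f(x_3) = 7.562500, coefficient = 2
x_4 = 2.6250, f(x_4) = 8.250000, coefficient = 2
x_5 = 2.9688, f(x_5) = 8.937500, coefficient = 2
x_6 = 3.3125, f(x_6) = 9.625000, coefficient = 2
x_7 = 3.6562, f(x_7) = 10.312500, coefficient = 2
x_8 = 4.0000, f(x_8) = 11.000000, coefficient = 1

I ≈ (0.343750/2) × 132.000000 = 22.687500
Exact value: 22.687500
Error: 0.000000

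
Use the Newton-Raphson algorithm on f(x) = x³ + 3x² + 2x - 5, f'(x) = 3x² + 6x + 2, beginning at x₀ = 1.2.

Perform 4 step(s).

f(x) = x³ + 3x² + 2x - 5
f'(x) = 3x² + 6x + 2
x₀ = 1.2

Newton-Raphson formula: x_{n+1} = x_n - f(x_n)/f'(x_n)

Iteration 1:
  f(1.200000) = 3.448000
  f'(1.200000) = 13.520000
  x_1 = 1.200000 - 3.448000/13.520000 = 0.944970
Iteration 2:
  f(0.944970) = 0.412677
  f'(0.944970) = 10.348730
  x_2 = 0.944970 - 0.412677/10.348730 = 0.905093
Iteration 3:
  f(0.905093) = 0.009215
  f'(0.905093) = 9.888141
  x_3 = 0.905093 - 0.009215/9.888141 = 0.904161
Iteration 4:
  f(0.904161) = 0.000005
  f'(0.904161) = 9.877491
  x_4 = 0.904161 - 0.000005/9.877491 = 0.904161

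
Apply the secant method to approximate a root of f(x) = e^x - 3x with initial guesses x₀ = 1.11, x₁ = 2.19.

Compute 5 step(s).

f(x) = e^x - 3x
x₀ = 1.11, x₁ = 2.19

Secant formula: x_{n+1} = x_n - f(x_n)(x_n - x_{n-1})/(f(x_n) - f(x_{n-1}))

Iteration 1:
  f(1.110000) = -0.295642
  f(2.190000) = 2.365213
  x_2 = 2.190000 - 2.365213×(2.190000 - 1.110000)/(2.365213 - (-0.295642))
       = 1.229996
Iteration 2:
  f(2.190000) = 2.365213
  f(1.229996) = -0.268772
  x_3 = 1.229996 - (-0.268772)×(1.229996 - 2.190000)/(-0.268772 - 2.365213)
       = 1.327955
Iteration 3:
  f(1.229996) = -0.268772
  f(1.327955) = -0.210546
  x_4 = 1.327955 - (-0.210546)×(1.327955 - 1.229996)/(-0.210546 - (-0.268772))
       = 1.682174
Iteration 4:
  f(1.327955) = -0.210546
  f(1.682174) = 0.330712
  x_5 = 1.682174 - 0.330712×(1.682174 - 1.327955)/(0.330712 - (-0.210546))
       = 1.465744
Iteration 5:
  f(1.682174) = 0.330712
  f(1.465744) = -0.066468
  x_6 = 1.465744 - (-0.066468)×(1.465744 - 1.682174)/(-0.066468 - 0.330712)
       = 1.501964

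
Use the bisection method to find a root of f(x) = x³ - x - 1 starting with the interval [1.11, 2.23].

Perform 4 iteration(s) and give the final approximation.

f(x) = x³ - x - 1
Initial interval: [1.11, 2.23]

Iteration 1:
  c_1 = (1.110000 + 2.230000)/2 = 1.670000
  f(c_1) = f(1.670000) = 1.987463
  f(a) × f(c) < 0, new interval: [1.110000, 1.670000]
Iteration 2:
  c_2 = (1.110000 + 1.670000)/2 = 1.390000
  f(c_2) = f(1.390000) = 0.295619
  f(a) × f(c) < 0, new interval: [1.110000, 1.390000]
Iteration 3:
  c_3 = (1.110000 + 1.390000)/2 = 1.250000
  f(c_3) = f(1.250000) = -0.296875
  f(a) × f(c) ≥ 0, new interval: [1.250000, 1.390000]
Iteration 4:
  c_4 = (1.250000 + 1.390000)/2 = 1.320000
  f(c_4) = f(1.320000) = -0.020032
  f(a) × f(c) ≥ 0, new interval: [1.320000, 1.390000]

After 4 iteration(s), the approximation is c_4 = 1.320000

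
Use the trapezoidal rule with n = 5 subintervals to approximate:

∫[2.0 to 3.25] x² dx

f(x) = x²
a = 2.0, b = 3.25, n = 5
h = (b - a)/n = 0.250000

Trapezoidal rule: (h/2)[f(x₀) + 2f(x₁) + 2f(x₂) + ... + f(xₙ)]

x_0 = 2.0000, f(x_0) = 4.000000, coefficient = 1
x_1 = 2.2500, f(x_1) = 5.062500, coefficient = 2
x_2 = 2.5000, f(x_2) = 6.250000, coefficient = 2
x_3 = 2.7500, f(x_3) = 7.562500, coefficient = 2
x_4 = 3.0000, f(x_4) = 9.000000, coefficient = 2
x_5 = 3.2500, f(x_5) = 10.562500, coefficient = 1

I ≈ (0.250000/2) × 70.312500 = 8.789062
Exact value: 8.776042
Error: 0.013021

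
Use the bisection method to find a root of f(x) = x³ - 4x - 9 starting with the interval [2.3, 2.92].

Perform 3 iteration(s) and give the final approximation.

f(x) = x³ - 4x - 9
Initial interval: [2.3, 2.92]

Iteration 1:
  c_1 = (2.300000 + 2.920000)/2 = 2.610000
  f(c_1) = f(2.610000) = -1.660419
  f(a) × f(c) ≥ 0, new interval: [2.610000, 2.920000]
Iteration 2:
  c_2 = (2.610000 + 2.920000)/2 = 2.765000
  f(c_2) = f(2.765000) = 1.079047
  f(a) × f(c) < 0, new interval: [2.610000, 2.765000]
Iteration 3:
  c_3 = (2.610000 + 2.765000)/2 = 2.687500
  f(c_3) = f(2.687500) = -0.339111
  f(a) × f(c) ≥ 0, new interval: [2.687500, 2.765000]

After 3 iteration(s), the approximation is c_3 = 2.687500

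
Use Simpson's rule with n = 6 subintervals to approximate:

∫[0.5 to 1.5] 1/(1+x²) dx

f(x) = 1/(1+x²)
a = 0.5, b = 1.5, n = 6
h = (b - a)/n = 0.166667

Simpson's rule: (h/3)[f(x₀) + 4f(x₁) + 2f(x₂) + ... + f(xₙ)]

x_0 = 0.5000, f(x_0) = 0.800000, coefficient = 1
x_1 = 0.6667, f(x_1) = 0.692308, coefficient = 4
x_2 = 0.8333, f(x_2) = 0.590164, coefficient = 2
x_3 = 1.0000, f(x_3) = 0.500000, coefficient = 4
x_4 = 1.1667, f(x_4) = 0.423529, coefficient = 2
x_5 = 1.3333, f(x_5) = 0.360000, coefficient = 4
x_6 = 1.5000, f(x_6) = 0.307692, coefficient = 1

I ≈ (0.166667/3) × 9.344310 = 0.519128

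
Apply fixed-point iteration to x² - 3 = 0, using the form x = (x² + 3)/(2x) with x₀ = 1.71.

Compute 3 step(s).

Equation: x² - 3 = 0
Fixed-point form: x = (x² + 3)/(2x)
x₀ = 1.71

x_1 = g(1.710000) = 1.732193
x_2 = g(1.732193) = 1.732051
x_3 = g(1.732051) = 1.732051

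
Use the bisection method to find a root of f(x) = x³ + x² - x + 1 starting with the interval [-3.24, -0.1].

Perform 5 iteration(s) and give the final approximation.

f(x) = x³ + x² - x + 1
Initial interval: [-3.24, -0.1]

Iteration 1:
  c_1 = (-3.240000 + (-0.100000))/2 = -1.670000
  f(c_1) = f(-1.670000) = 0.801437
  f(a) × f(c) < 0, new interval: [-3.240000, -1.670000]
Iteration 2:
  c_2 = (-3.240000 + (-1.670000))/2 = -2.455000
  f(c_2) = f(-2.455000) = -5.314321
  f(a) × f(c) ≥ 0, new interval: [-2.455000, -1.670000]
Iteration 3:
  c_3 = (-2.455000 + (-1.670000))/2 = -2.062500
  f(c_3) = f(-2.062500) = -1.457275
  f(a) × f(c) ≥ 0, new interval: [-2.062500, -1.670000]
Iteration 4:
  c_4 = (-2.062500 + (-1.670000))/2 = -1.866250
  f(c_4) = f(-1.866250) = -0.150803
  f(a) × f(c) ≥ 0, new interval: [-1.866250, -1.670000]
Iteration 5:
  c_5 = (-1.866250 + (-1.670000))/2 = -1.768125
  f(c_5) = f(-1.768125) = 0.366762
  f(a) × f(c) < 0, new interval: [-1.866250, -1.768125]

After 5 iteration(s), the approximation is c_5 = -1.768125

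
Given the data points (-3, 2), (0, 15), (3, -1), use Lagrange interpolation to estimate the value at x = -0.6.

Lagrange interpolation formula:
P(x) = Σ yᵢ × Lᵢ(x)
where Lᵢ(x) = Π_{j≠i} (x - xⱼ)/(xᵢ - xⱼ)

L_0(-0.6) = (-0.6 - 0)/(-3 - 0) × (-0.6 - 3)/(-3 - 3) = 0.120000
L_1(-0.6) = (-0.6 - (-3))/(0 - (-3)) × (-0.6 - 3)/(0 - 3) = 0.960000
L_2(-0.6) = (-0.6 - (-3))/(3 - (-3)) × (-0.6 - 0)/(3 - 0) = -0.080000

P(-0.6) = 2×L_0(-0.6) + 15×L_1(-0.6) + (-1)×L_2(-0.6)
P(-0.6) = 14.720000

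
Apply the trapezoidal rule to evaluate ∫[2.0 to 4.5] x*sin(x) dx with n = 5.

f(x) = x*sin(x)
a = 2.0, b = 4.5, n = 5
h = (b - a)/n = 0.500000

Trapezoidal rule: (h/2)[f(x₀) + 2f(x₁) + 2f(x₂) + ... + f(xₙ)]

x_0 = 2.0000, f(x_0) = 1.818595, coefficient = 1
x_1 = 2.5000, f(x_1) = 1.496180, coefficient = 2
x_2 = 3.0000, f(x_2) = 0.423360, coefficient = 2
x_3 = 3.5000, f(x_3) = -1.227741, coefficient = 2
x_4 = 4.0000, f(x_4) = -3.027210, coefficient = 2
x_5 = 4.5000, f(x_5) = -4.398886, coefficient = 1

I ≈ (0.500000/2) × -7.251112 = -1.812778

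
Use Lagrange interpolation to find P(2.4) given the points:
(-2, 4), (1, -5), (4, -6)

Lagrange interpolation formula:
P(x) = Σ yᵢ × Lᵢ(x)
where Lᵢ(x) = Π_{j≠i} (x - xⱼ)/(xᵢ - xⱼ)

L_0(2.4) = (2.4 - 1)/(-2 - 1) × (2.4 - 4)/(-2 - 4) = -0.124444
L_1(2.4) = (2.4 - (-2))/(1 - (-2)) × (2.4 - 4)/(1 - 4) = 0.782222
L_2(2.4) = (2.4 - (-2))/(4 - (-2)) × (2.4 - 1)/(4 - 1) = 0.342222

P(2.4) = 4×L_0(2.4) + (-5)×L_1(2.4) + (-6)×L_2(2.4)
P(2.4) = -6.462222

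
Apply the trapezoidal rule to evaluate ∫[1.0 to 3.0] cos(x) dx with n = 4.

f(x) = cos(x)
a = 1.0, b = 3.0, n = 4
h = (b - a)/n = 0.500000

Trapezoidal rule: (h/2)[f(x₀) + 2f(x₁) + 2f(x₂) + ... + f(xₙ)]

x_0 = 1.0000, f(x_0) = 0.540302, coefficient = 1
x_1 = 1.5000, f(x_1) = 0.070737, coefficient = 2
x_2 = 2.0000, f(x_2) = -0.416147, coefficient = 2
x_3 = 2.5000, f(x_3) = -0.801144, coefficient = 2
x_4 = 3.0000, f(x_4) = -0.989992, coefficient = 1

I ≈ (0.500000/2) × -2.742797 = -0.685699
Exact value: -0.700351
Error: 0.014652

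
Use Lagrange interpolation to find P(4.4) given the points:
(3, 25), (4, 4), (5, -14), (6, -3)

Lagrange interpolation formula:
P(x) = Σ yᵢ × Lᵢ(x)
where Lᵢ(x) = Π_{j≠i} (x - xⱼ)/(xᵢ - xⱼ)

L_0(4.4) = (4.4 - 4)/(3 - 4) × (4.4 - 5)/(3 - 5) × (4.4 - 6)/(3 - 6) = -0.064000
L_1(4.4) = (4.4 - 3)/(4 - 3) × (4.4 - 5)/(4 - 5) × (4.4 - 6)/(4 - 6) = 0.672000
L_2(4.4) = (4.4 - 3)/(5 - 3) × (4.4 - 4)/(5 - 4) × (4.4 - 6)/(5 - 6) = 0.448000
L_3(4.4) = (4.4 - 3)/(6 - 3) × (4.4 - 4)/(6 - 4) × (4.4 - 5)/(6 - 5) = -0.056000

P(4.4) = 25×L_0(4.4) + 4×L_1(4.4) + (-14)×L_2(4.4) + (-3)×L_3(4.4)
P(4.4) = -5.016000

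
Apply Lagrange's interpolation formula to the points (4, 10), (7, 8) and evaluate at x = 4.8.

Lagrange interpolation formula:
P(x) = Σ yᵢ × Lᵢ(x)
where Lᵢ(x) = Π_{j≠i} (x - xⱼ)/(xᵢ - xⱼ)

L_0(4.8) = (4.8 - 7)/(4 - 7) = 0.733333
L_1(4.8) = (4.8 - 4)/(7 - 4) = 0.266667

P(4.8) = 10×L_0(4.8) + 8×L_1(4.8)
P(4.8) = 9.466667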